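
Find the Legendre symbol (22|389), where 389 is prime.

-1

Pull out 2: since 389 ≡ 5 (mod 8), (2/389) = -1.
Reciprocity: 11 ≡ 3 and 389 ≡ 1 (mod 4), so (11/389) = +(389/11).
Reduce top mod 11: now compute (4/11).
Pull out 2^2: since 11 ≡ 3 (mod 8), (2/11) = -1, so (2/11)^2 = +1.
Reached (1/11) = 1. Collecting the sign flips along the way, the symbol is -1.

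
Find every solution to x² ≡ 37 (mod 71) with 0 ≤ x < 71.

26, 45

Since 71 ≡ 3 (mod 4), a square root of 37 is 37^((71+1)/4) = 37^18 mod 71.
Repeated squaring: 37^2≡20, 37^4≡45, 37^8≡37, 37^16≡20 (mod 71).
37^18 = 37^(16+2) ≡ 45 (mod 71).
Check: 45² = 2025 ≡ 37 (mod 71). The two roots are 26 and 45.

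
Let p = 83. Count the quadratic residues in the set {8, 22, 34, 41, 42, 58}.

1

(8/83) = -1 → non-residue.
(22/83) = -1 → non-residue.
(34/83) = -1 → non-residue.
(41/83) = +1 → QR.
(42/83) = -1 → non-residue.
(58/83) = -1 → non-residue.
Total quadratic residues among the 6: 1.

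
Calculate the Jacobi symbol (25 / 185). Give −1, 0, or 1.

Reciprocity: 25 ≡ 1 and 185 ≡ 1 (mod 4), so (25/185) = +(185/25).
Reduce top mod 25: now compute (10/25).
Pull out 2: since 25 ≡ 1 (mod 8), (2/25) = +1.
Reciprocity: 5 ≡ 1 and 25 ≡ 1 (mod 4), so (5/25) = +(25/5).
Reduce top mod 5: now compute (0/5).
Top reduces to 0: gcd > 1, so the symbol is 0.

0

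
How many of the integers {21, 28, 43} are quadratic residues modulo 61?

0

(21/61) = -1 → non-residue.
(28/61) = -1 → non-residue.
(43/61) = -1 → non-residue.
Total quadratic residues among the 3: 0.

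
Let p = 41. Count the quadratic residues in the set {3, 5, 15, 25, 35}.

2

(3/41) = -1 → non-residue.
(5/41) = +1 → QR.
(15/41) = -1 → non-residue.
(25/41) = +1 → QR.
(35/41) = -1 → non-residue.
Total quadratic residues among the 5: 2.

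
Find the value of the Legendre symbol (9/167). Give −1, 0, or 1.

Euler's criterion: (9/167) ≡ 9^83 (mod 167).
9^2 ≡ 81 (mod 167)
9^4 ≡ 48 (mod 167)
9^8 ≡ 133 (mod 167)
9^16 ≡ 154 (mod 167)
9^32 ≡ 2 (mod 167)
9^64 ≡ 4 (mod 167)
9^83 = 9^(64+16+2+1) ≡ 1 (mod 167).
Result is 1, so (9/167) = 1.

1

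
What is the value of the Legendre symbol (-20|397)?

-1

First reduce: -20 ≡ 377 (mod 397).
Reciprocity: 377 ≡ 1 and 397 ≡ 1 (mod 4), so (377/397) = +(397/377).
Reduce top mod 377: now compute (20/377).
Pull out 2^2: since 377 ≡ 1 (mod 8), (2/377) = +1, so (2/377)^2 = +1.
Reciprocity: 5 ≡ 1 and 377 ≡ 1 (mod 4), so (5/377) = +(377/5).
Reduce top mod 5: now compute (2/5).
Pull out 2: since 5 ≡ 5 (mod 8), (2/5) = -1.
Reached (1/5) = 1. Collecting the sign flips along the way, the symbol is -1.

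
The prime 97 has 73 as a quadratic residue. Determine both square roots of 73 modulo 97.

97 ≡ 1 (mod 4), so we find a root by search.
Trying successive values, 48² = 2304 ≡ 73 (mod 97). The other root is 97 − 48 = 49.

48, 49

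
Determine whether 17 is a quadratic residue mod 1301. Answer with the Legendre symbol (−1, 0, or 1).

Reciprocity: 17 ≡ 1 and 1301 ≡ 1 (mod 4), so (17/1301) = +(1301/17).
Reduce top mod 17: now compute (9/17).
Reciprocity: 9 ≡ 1 and 17 ≡ 1 (mod 4), so (9/17) = +(17/9).
Reduce top mod 9: now compute (8/9).
Pull out 2^3: since 9 ≡ 1 (mod 8), (2/9) = +1, so (2/9)^3 = +1.
Reached (1/9) = 1. Collecting the sign flips along the way, the symbol is +1.

1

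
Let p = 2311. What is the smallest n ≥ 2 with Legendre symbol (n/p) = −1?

(2/2311) = +1, so 2 is a residue.
(3/2311) = −1, so 3 is the smallest positive non-residue mod 2311.

3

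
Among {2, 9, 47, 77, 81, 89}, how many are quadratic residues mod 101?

4

(2/101) = -1 → non-residue.
(9/101) = +1 → QR.
(47/101) = +1 → QR.
(77/101) = +1 → QR.
(81/101) = +1 → QR.
(89/101) = -1 → non-residue.
Total quadratic residues among the 6: 4.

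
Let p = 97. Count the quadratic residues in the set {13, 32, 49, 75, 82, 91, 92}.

4

(13/97) = -1 → non-residue.
(32/97) = +1 → QR.
(49/97) = +1 → QR.
(75/97) = +1 → QR.
(82/97) = -1 → non-residue.
(91/97) = +1 → QR.
(92/97) = -1 → non-residue.
Total quadratic residues among the 7: 4.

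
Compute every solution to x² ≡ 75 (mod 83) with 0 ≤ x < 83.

18, 65

Since 83 ≡ 3 (mod 4), a square root of 75 is 75^((83+1)/4) = 75^21 mod 83.
Repeated squaring: 75^2≡64, 75^4≡29, 75^8≡11, 75^16≡38 (mod 83).
75^21 = 75^(16+4+1) ≡ 65 (mod 83).
Check: 65² = 4225 ≡ 75 (mod 83). The two roots are 18 and 65.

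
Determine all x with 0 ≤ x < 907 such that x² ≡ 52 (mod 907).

281, 626

Since 907 ≡ 3 (mod 4), a square root of 52 is 52^((907+1)/4) = 52^227 mod 907.
Repeated squaring: 52^2≡890, 52^4≡289, 52^8≡77, 52^16≡487, 52^32≡442, 52^64≡359, 52^128≡87 (mod 907).
52^227 = 52^(128+64+32+2+1) ≡ 281 (mod 907).
Check: 281² = 78961 ≡ 52 (mod 907). The two roots are 281 and 626.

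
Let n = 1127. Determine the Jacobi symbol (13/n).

1

Reciprocity: 13 ≡ 1 and 1127 ≡ 3 (mod 4), so (13/1127) = +(1127/13).
Reduce top mod 13: now compute (9/13).
Reciprocity: 9 ≡ 1 and 13 ≡ 1 (mod 4), so (9/13) = +(13/9).
Reduce top mod 9: now compute (4/9).
Pull out 2^2: since 9 ≡ 1 (mod 8), (2/9) = +1, so (2/9)^2 = +1.
Reached (1/9) = 1. Collecting the sign flips along the way, the symbol is +1.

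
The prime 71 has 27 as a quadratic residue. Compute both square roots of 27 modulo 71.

13, 58

Since 71 ≡ 3 (mod 4), a square root of 27 is 27^((71+1)/4) = 27^18 mod 71.
Repeated squaring: 27^2≡19, 27^4≡6, 27^8≡36, 27^16≡18 (mod 71).
27^18 = 27^(16+2) ≡ 58 (mod 71).
Check: 58² = 3364 ≡ 27 (mod 71). The two roots are 13 and 58.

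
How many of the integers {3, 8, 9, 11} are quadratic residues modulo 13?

2

(3/13) = +1 → QR.
(8/13) = -1 → non-residue.
(9/13) = +1 → QR.
(11/13) = -1 → non-residue.
Total quadratic residues among the 4: 2.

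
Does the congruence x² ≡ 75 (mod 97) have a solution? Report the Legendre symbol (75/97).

1

Euler's criterion: (75/97) ≡ 75^48 (mod 97).
75^2 ≡ 96 (mod 97)
75^4 ≡ 1 (mod 97)
75^8 ≡ 1 (mod 97)
75^16 ≡ 1 (mod 97)
75^32 ≡ 1 (mod 97)
75^48 = 75^(32+16) ≡ 1 (mod 97).
Result is 1, so (75/97) = 1.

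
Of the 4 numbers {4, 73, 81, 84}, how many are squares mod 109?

4

(4/109) = +1 → QR.
(73/109) = +1 → QR.
(81/109) = +1 → QR.
(84/109) = +1 → QR.
Total quadratic residues among the 4: 4.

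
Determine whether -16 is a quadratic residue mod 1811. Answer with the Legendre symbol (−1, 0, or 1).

First reduce: -16 ≡ 1795 (mod 1811).
Reciprocity: 1795 ≡ 3 and 1811 ≡ 3 (mod 4), so (1795/1811) = −(1811/1795).
Reduce top mod 1795: now compute (16/1795).
Pull out 2^4: since 1795 ≡ 3 (mod 8), (2/1795) = -1, so (2/1795)^4 = +1.
Reached (1/1795) = 1. Collecting the sign flips along the way, the symbol is -1.

-1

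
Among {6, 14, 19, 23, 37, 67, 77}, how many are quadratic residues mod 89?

(6/89) = -1 → non-residue.
(14/89) = -1 → non-residue.
(19/89) = -1 → non-residue.
(23/89) = -1 → non-residue.
(37/89) = -1 → non-residue.
(67/89) = +1 → QR.
(77/89) = -1 → non-residue.
Total quadratic residues among the 7: 1.

1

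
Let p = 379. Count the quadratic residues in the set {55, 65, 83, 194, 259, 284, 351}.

(55/379) = -1 → non-residue.
(65/379) = -1 → non-residue.
(83/379) = +1 → QR.
(194/379) = -1 → non-residue.
(259/379) = -1 → non-residue.
(284/379) = -1 → non-residue.
(351/379) = +1 → QR.
Total quadratic residues among the 7: 2.

2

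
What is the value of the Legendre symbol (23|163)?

-1

Euler's criterion: (23/163) ≡ 23^81 (mod 163).
23^2 ≡ 40 (mod 163)
23^4 ≡ 133 (mod 163)
23^8 ≡ 85 (mod 163)
23^16 ≡ 53 (mod 163)
23^32 ≡ 38 (mod 163)
23^64 ≡ 140 (mod 163)
23^81 = 23^(64+16+1) ≡ 162 (mod 163).
Result is 162 ≡ −1, so (23/163) = −1.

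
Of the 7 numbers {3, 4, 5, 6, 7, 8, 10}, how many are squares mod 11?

(3/11) = +1 → QR.
(4/11) = +1 → QR.
(5/11) = +1 → QR.
(6/11) = -1 → non-residue.
(7/11) = -1 → non-residue.
(8/11) = -1 → non-residue.
(10/11) = -1 → non-residue.
Total quadratic residues among the 7: 3.

3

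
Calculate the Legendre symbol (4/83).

1

Pull out 2^2: since 83 ≡ 3 (mod 8), (2/83) = -1, so (2/83)^2 = +1.
Reached (1/83) = 1. Collecting the sign flips along the way, the symbol is +1.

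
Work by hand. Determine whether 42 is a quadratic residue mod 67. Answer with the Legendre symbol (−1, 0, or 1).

-1

Pull out 2: since 67 ≡ 3 (mod 8), (2/67) = -1.
Reciprocity: 21 ≡ 1 and 67 ≡ 3 (mod 4), so (21/67) = +(67/21).
Reduce top mod 21: now compute (4/21).
Pull out 2^2: since 21 ≡ 5 (mod 8), (2/21) = -1, so (2/21)^2 = +1.
Reached (1/21) = 1. Collecting the sign flips along the way, the symbol is -1.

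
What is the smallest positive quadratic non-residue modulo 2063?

5

(2/2063) = +1, so 2 is a residue.
(3/2063) = +1, so 3 is a residue.
(4/2063) = +1, so 4 is a residue.
(5/2063) = −1, so 5 is the smallest positive non-residue mod 2063.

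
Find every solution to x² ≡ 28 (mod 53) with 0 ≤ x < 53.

53 ≡ 1 (mod 4), so we find a root by search.
Trying successive values, 9² = 81 ≡ 28 (mod 53). The other root is 53 − 9 = 44.

9, 44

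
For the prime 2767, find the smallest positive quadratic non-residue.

3

(2/2767) = +1, so 2 is a residue.
(3/2767) = −1, so 3 is the smallest positive non-residue mod 2767.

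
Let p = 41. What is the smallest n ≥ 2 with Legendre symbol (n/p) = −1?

3

(2/41) = +1, so 2 is a residue.
(3/41) = −1, so 3 is the smallest positive non-residue mod 41.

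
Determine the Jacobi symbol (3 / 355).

-1

Reciprocity: 3 ≡ 3 and 355 ≡ 3 (mod 4), so (3/355) = −(355/3).
Reduce top mod 3: now compute (1/3).
Reached (1/3) = 1. Collecting the sign flips along the way, the symbol is -1.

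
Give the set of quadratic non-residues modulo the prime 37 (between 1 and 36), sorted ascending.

2, 5, 6, 8, 13, 14, 15, 17, 18, 19, 20, 22, 23, 24, 29, 31, 32, 35

Square k = 1,…,18 (k and 37−k give the same square):
1²=1, 2²=4, 3²=9, 4²=16, 5²=25, 6²=36, 7²≡12, 8²≡27, 9²≡7, 10²≡26, 11²≡10, 12²≡33, 13²≡21, 14²≡11, 15²≡3, 16²≡34, 17²≡30, 18²≡28 (mod 37).
The residues are {1, 3, 4, 7, 9, 10, 11, 12, 16, 21, 25, 26, 27, 28, 30, 33, 34, 36}; the non-residues are the remaining 18 nonzero classes.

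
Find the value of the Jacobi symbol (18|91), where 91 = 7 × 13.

-1

Pull out 2: since 91 ≡ 3 (mod 8), (2/91) = -1.
Reciprocity: 9 ≡ 1 and 91 ≡ 3 (mod 4), so (9/91) = +(91/9).
Reduce top mod 9: now compute (1/9).
Reached (1/9) = 1. Collecting the sign flips along the way, the symbol is -1.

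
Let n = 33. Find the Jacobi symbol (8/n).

1

Pull out 2^3: since 33 ≡ 1 (mod 8), (2/33) = +1, so (2/33)^3 = +1.
Reached (1/33) = 1. Collecting the sign flips along the way, the symbol is +1.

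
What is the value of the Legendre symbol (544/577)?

1

Pull out 2^5: since 577 ≡ 1 (mod 8), (2/577) = +1, so (2/577)^5 = +1.
Reciprocity: 17 ≡ 1 and 577 ≡ 1 (mod 4), so (17/577) = +(577/17).
Reduce top mod 17: now compute (16/17).
Pull out 2^4: since 17 ≡ 1 (mod 8), (2/17) = +1, so (2/17)^4 = +1.
Reached (1/17) = 1. Collecting the sign flips along the way, the symbol is +1.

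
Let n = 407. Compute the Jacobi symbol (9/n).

Reciprocity: 9 ≡ 1 and 407 ≡ 3 (mod 4), so (9/407) = +(407/9).
Reduce top mod 9: now compute (2/9).
Pull out 2: since 9 ≡ 1 (mod 8), (2/9) = +1.
Reached (1/9) = 1. Collecting the sign flips along the way, the symbol is +1.

1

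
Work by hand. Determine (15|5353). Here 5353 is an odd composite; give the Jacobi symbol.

-1

Reciprocity: 15 ≡ 3 and 5353 ≡ 1 (mod 4), so (15/5353) = +(5353/15).
Reduce top mod 15: now compute (13/15).
Reciprocity: 13 ≡ 1 and 15 ≡ 3 (mod 4), so (13/15) = +(15/13).
Reduce top mod 13: now compute (2/13).
Pull out 2: since 13 ≡ 5 (mod 8), (2/13) = -1.
Reached (1/13) = 1. Collecting the sign flips along the way, the symbol is -1.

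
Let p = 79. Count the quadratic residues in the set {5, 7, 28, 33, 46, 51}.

3

(5/79) = +1 → QR.
(7/79) = -1 → non-residue.
(28/79) = -1 → non-residue.
(33/79) = -1 → non-residue.
(46/79) = +1 → QR.
(51/79) = +1 → QR.
Total quadratic residues among the 6: 3.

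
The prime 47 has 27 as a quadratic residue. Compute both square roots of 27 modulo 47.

11, 36

Since 47 ≡ 3 (mod 4), a square root of 27 is 27^((47+1)/4) = 27^12 mod 47.
Repeated squaring: 27^2≡24, 27^4≡12, 27^8≡3 (mod 47).
27^12 = 27^(8+4) ≡ 36 (mod 47).
Check: 36² = 1296 ≡ 27 (mod 47). The two roots are 11 and 36.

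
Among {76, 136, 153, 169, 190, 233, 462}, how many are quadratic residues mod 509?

(76/509) = -1 → non-residue.
(136/509) = -1 → non-residue.
(153/509) = +1 → QR.
(169/509) = +1 → QR.
(190/509) = +1 → QR.
(233/509) = -1 → non-residue.
(462/509) = -1 → non-residue.
Total quadratic residues among the 7: 3.

3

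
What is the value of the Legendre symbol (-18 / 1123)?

1

First reduce: -18 ≡ 1105 (mod 1123).
Reciprocity: 1105 ≡ 1 and 1123 ≡ 3 (mod 4), so (1105/1123) = +(1123/1105).
Reduce top mod 1105: now compute (18/1105).
Pull out 2: since 1105 ≡ 1 (mod 8), (2/1105) = +1.
Reciprocity: 9 ≡ 1 and 1105 ≡ 1 (mod 4), so (9/1105) = +(1105/9).
Reduce top mod 9: now compute (7/9).
Reciprocity: 7 ≡ 3 and 9 ≡ 1 (mod 4), so (7/9) = +(9/7).
Reduce top mod 7: now compute (2/7).
Pull out 2: since 7 ≡ 7 (mod 8), (2/7) = +1.
Reached (1/7) = 1. Collecting the sign flips along the way, the symbol is +1.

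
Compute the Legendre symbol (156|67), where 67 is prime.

1

First reduce: 156 ≡ 22 (mod 67).
Pull out 2: since 67 ≡ 3 (mod 8), (2/67) = -1.
Reciprocity: 11 ≡ 3 and 67 ≡ 3 (mod 4), so (11/67) = −(67/11).
Reduce top mod 11: now compute (1/11).
Reached (1/11) = 1. Collecting the sign flips along the way, the symbol is +1.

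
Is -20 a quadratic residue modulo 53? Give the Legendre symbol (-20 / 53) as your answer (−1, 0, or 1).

-1

First reduce: -20 ≡ 33 (mod 53).
Reciprocity: 33 ≡ 1 and 53 ≡ 1 (mod 4), so (33/53) = +(53/33).
Reduce top mod 33: now compute (20/33).
Pull out 2^2: since 33 ≡ 1 (mod 8), (2/33) = +1, so (2/33)^2 = +1.
Reciprocity: 5 ≡ 1 and 33 ≡ 1 (mod 4), so (5/33) = +(33/5).
Reduce top mod 5: now compute (3/5).
Reciprocity: 3 ≡ 3 and 5 ≡ 1 (mod 4), so (3/5) = +(5/3).
Reduce top mod 3: now compute (2/3).
Pull out 2: since 3 ≡ 3 (mod 8), (2/3) = -1.
Reached (1/3) = 1. Collecting the sign flips along the way, the symbol is -1.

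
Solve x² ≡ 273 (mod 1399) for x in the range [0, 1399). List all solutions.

320, 1079

Since 1399 ≡ 3 (mod 4), a square root of 273 is 273^((1399+1)/4) = 273^350 mod 1399.
Repeated squaring: 273^2≡382, 273^4≡428, 273^8≡1314, 273^16≡230, 273^32≡1137, 273^64≡93, 273^128≡255, 273^256≡671 (mod 1399).
273^350 = 273^(256+64+16+8+4+2) ≡ 320 (mod 1399).
Check: 320² = 102400 ≡ 273 (mod 1399). The two roots are 320 and 1079.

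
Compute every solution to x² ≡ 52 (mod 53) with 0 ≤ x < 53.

23, 30

53 ≡ 1 (mod 4), so we find a root by search.
Trying successive values, 23² = 529 ≡ 52 (mod 53). The other root is 53 − 23 = 30.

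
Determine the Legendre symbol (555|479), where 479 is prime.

Euler's criterion: (555/479) ≡ 76^239 (mod 479).
76^2 ≡ 28 (mod 479)
76^4 ≡ 305 (mod 479)
76^8 ≡ 99 (mod 479)
76^16 ≡ 221 (mod 479)
76^32 ≡ 462 (mod 479)
76^64 ≡ 289 (mod 479)
76^128 ≡ 175 (mod 479)
76^239 = 76^(128+64+32+8+4+2+1) ≡ 478 (mod 479).
Result is 478 ≡ −1, so (555/479) = −1.

-1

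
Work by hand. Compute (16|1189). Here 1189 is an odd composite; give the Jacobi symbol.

1

Pull out 2^4: since 1189 ≡ 5 (mod 8), (2/1189) = -1, so (2/1189)^4 = +1.
Reached (1/1189) = 1. Collecting the sign flips along the way, the symbol is +1.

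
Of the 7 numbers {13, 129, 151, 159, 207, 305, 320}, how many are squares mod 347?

(13/347) = +1 → QR.
(129/347) = +1 → QR.
(151/347) = -1 → non-residue.
(159/347) = +1 → QR.
(207/347) = -1 → non-residue.
(305/347) = -1 → non-residue.
(320/347) = -1 → non-residue.
Total quadratic residues among the 7: 3.

3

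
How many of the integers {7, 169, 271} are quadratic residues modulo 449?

(7/449) = +1 → QR.
(169/449) = +1 → QR.
(271/449) = +1 → QR.
Total quadratic residues among the 3: 3.

3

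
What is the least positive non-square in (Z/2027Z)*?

2

(2/2027) = −1, so 2 is the smallest positive non-residue mod 2027.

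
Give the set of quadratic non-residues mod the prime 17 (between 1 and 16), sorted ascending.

Square k = 1,…,8 (k and 17−k give the same square):
1²=1, 2²=4, 3²=9, 4²=16, 5²≡8, 6²≡2, 7²≡15, 8²≡13 (mod 17).
The residues are {1, 2, 4, 8, 9, 13, 15, 16}; the non-residues are the remaining 8 nonzero classes.

3 5 6 7 10 11 12 14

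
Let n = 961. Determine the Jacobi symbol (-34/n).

1

First reduce: -34 ≡ 927 (mod 961).
Reciprocity: 927 ≡ 3 and 961 ≡ 1 (mod 4), so (927/961) = +(961/927).
Reduce top mod 927: now compute (34/927).
Pull out 2: since 927 ≡ 7 (mod 8), (2/927) = +1.
Reciprocity: 17 ≡ 1 and 927 ≡ 3 (mod 4), so (17/927) = +(927/17).
Reduce top mod 17: now compute (9/17).
Reciprocity: 9 ≡ 1 and 17 ≡ 1 (mod 4), so (9/17) = +(17/9).
Reduce top mod 9: now compute (8/9).
Pull out 2^3: since 9 ≡ 1 (mod 8), (2/9) = +1, so (2/9)^3 = +1.
Reached (1/9) = 1. Collecting the sign flips along the way, the symbol is +1.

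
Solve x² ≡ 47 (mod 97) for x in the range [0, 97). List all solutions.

97 ≡ 1 (mod 4), so we find a root by search.
Trying successive values, 12² = 144 ≡ 47 (mod 97). The other root is 97 − 12 = 85.

12, 85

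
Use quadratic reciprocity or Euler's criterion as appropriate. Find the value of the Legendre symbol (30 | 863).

Euler's criterion: (30/863) ≡ 30^431 (mod 863).
30^2 ≡ 37 (mod 863)
30^4 ≡ 506 (mod 863)
30^8 ≡ 588 (mod 863)
30^16 ≡ 544 (mod 863)
30^32 ≡ 790 (mod 863)
30^64 ≡ 151 (mod 863)
30^128 ≡ 363 (mod 863)
30^256 ≡ 593 (mod 863)
30^431 = 30^(256+128+32+8+4+2+1) ≡ 862 (mod 863).
Result is 862 ≡ −1, so (30/863) = −1.

-1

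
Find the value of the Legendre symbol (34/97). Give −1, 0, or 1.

Pull out 2: since 97 ≡ 1 (mod 8), (2/97) = +1.
Reciprocity: 17 ≡ 1 and 97 ≡ 1 (mod 4), so (17/97) = +(97/17).
Reduce top mod 17: now compute (12/17).
Pull out 2^2: since 17 ≡ 1 (mod 8), (2/17) = +1, so (2/17)^2 = +1.
Reciprocity: 3 ≡ 3 and 17 ≡ 1 (mod 4), so (3/17) = +(17/3).
Reduce top mod 3: now compute (2/3).
Pull out 2: since 3 ≡ 3 (mod 8), (2/3) = -1.
Reached (1/3) = 1. Collecting the sign flips along the way, the symbol is -1.

-1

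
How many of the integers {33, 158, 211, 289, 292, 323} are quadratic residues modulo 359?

(33/359) = +1 → QR.
(158/359) = +1 → QR.
(211/359) = -1 → non-residue.
(289/359) = +1 → QR.
(292/359) = +1 → QR.
(323/359) = -1 → non-residue.
Total quadratic residues among the 6: 4.

4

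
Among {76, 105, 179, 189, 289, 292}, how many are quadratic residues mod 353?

4

(76/353) = +1 → QR.
(105/353) = -1 → non-residue.
(179/353) = -1 → non-residue.
(189/353) = +1 → QR.
(289/353) = +1 → QR.
(292/353) = +1 → QR.
Total quadratic residues among the 6: 4.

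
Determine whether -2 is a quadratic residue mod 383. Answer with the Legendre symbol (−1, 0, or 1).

-1

First reduce: -2 ≡ 381 (mod 383).
Reciprocity: 381 ≡ 1 and 383 ≡ 3 (mod 4), so (381/383) = +(383/381).
Reduce top mod 381: now compute (2/381).
Pull out 2: since 381 ≡ 5 (mod 8), (2/381) = -1.
Reached (1/381) = 1. Collecting the sign flips along the way, the symbol is -1.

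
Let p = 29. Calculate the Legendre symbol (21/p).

Reciprocity: 21 ≡ 1 and 29 ≡ 1 (mod 4), so (21/29) = +(29/21).
Reduce top mod 21: now compute (8/21).
Pull out 2^3: since 21 ≡ 5 (mod 8), (2/21) = -1, so (2/21)^3 = -1.
Reached (1/21) = 1. Collecting the sign flips along the way, the symbol is -1.

-1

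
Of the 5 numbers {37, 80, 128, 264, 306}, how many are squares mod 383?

(37/383) = -1 → non-residue.
(80/383) = -1 → non-residue.
(128/383) = +1 → QR.
(264/383) = -1 → non-residue.
(306/383) = +1 → QR.
Total quadratic residues among the 5: 2.

2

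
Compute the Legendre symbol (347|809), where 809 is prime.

Euler's criterion: (347/809) ≡ 347^404 (mod 809).
347^2 ≡ 677 (mod 809)
347^4 ≡ 435 (mod 809)
347^8 ≡ 728 (mod 809)
347^16 ≡ 89 (mod 809)
347^32 ≡ 640 (mod 809)
347^64 ≡ 246 (mod 809)
347^128 ≡ 650 (mod 809)
347^256 ≡ 202 (mod 809)
347^404 = 347^(256+128+16+4) ≡ 1 (mod 809).
Result is 1, so (347/809) = 1.

1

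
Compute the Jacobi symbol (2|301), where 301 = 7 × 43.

Pull out 2: since 301 ≡ 5 (mod 8), (2/301) = -1.
Reached (1/301) = 1. Collecting the sign flips along the way, the symbol is -1.

-1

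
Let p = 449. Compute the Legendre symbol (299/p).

Reciprocity: 299 ≡ 3 and 449 ≡ 1 (mod 4), so (299/449) = +(449/299).
Reduce top mod 299: now compute (150/299).
Pull out 2: since 299 ≡ 3 (mod 8), (2/299) = -1.
Reciprocity: 75 ≡ 3 and 299 ≡ 3 (mod 4), so (75/299) = −(299/75).
Reduce top mod 75: now compute (74/75).
Pull out 2: since 75 ≡ 3 (mod 8), (2/75) = -1.
Reciprocity: 37 ≡ 1 and 75 ≡ 3 (mod 4), so (37/75) = +(75/37).
Reduce top mod 37: now compute (1/37).
Reached (1/37) = 1. Collecting the sign flips along the way, the symbol is -1.

-1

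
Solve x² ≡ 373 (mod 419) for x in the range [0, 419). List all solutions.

126, 293

Since 419 ≡ 3 (mod 4), a square root of 373 is 373^((419+1)/4) = 373^105 mod 419.
Repeated squaring: 373^2≡21, 373^4≡22, 373^8≡65, 373^16≡35, 373^32≡387, 373^64≡186 (mod 419).
373^105 = 373^(64+32+8+1) ≡ 293 (mod 419).
Check: 293² = 85849 ≡ 373 (mod 419). The two roots are 126 and 293.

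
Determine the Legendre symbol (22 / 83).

-1

Pull out 2: since 83 ≡ 3 (mod 8), (2/83) = -1.
Reciprocity: 11 ≡ 3 and 83 ≡ 3 (mod 4), so (11/83) = −(83/11).
Reduce top mod 11: now compute (6/11).
Pull out 2: since 11 ≡ 3 (mod 8), (2/11) = -1.
Reciprocity: 3 ≡ 3 and 11 ≡ 3 (mod 4), so (3/11) = −(11/3).
Reduce top mod 3: now compute (2/3).
Pull out 2: since 3 ≡ 3 (mod 8), (2/3) = -1.
Reached (1/3) = 1. Collecting the sign flips along the way, the symbol is -1.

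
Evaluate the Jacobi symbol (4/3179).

Pull out 2^2: since 3179 ≡ 3 (mod 8), (2/3179) = -1, so (2/3179)^2 = +1.
Reached (1/3179) = 1. Collecting the sign flips along the way, the symbol is +1.

1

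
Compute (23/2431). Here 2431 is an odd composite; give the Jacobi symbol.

-1

Reciprocity: 23 ≡ 3 and 2431 ≡ 3 (mod 4), so (23/2431) = −(2431/23).
Reduce top mod 23: now compute (16/23).
Pull out 2^4: since 23 ≡ 7 (mod 8), (2/23) = +1, so (2/23)^4 = +1.
Reached (1/23) = 1. Collecting the sign flips along the way, the symbol is -1.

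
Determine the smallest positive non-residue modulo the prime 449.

(2/449) = +1, so 2 is a residue.
(3/449) = −1, so 3 is the smallest positive non-residue mod 449.

3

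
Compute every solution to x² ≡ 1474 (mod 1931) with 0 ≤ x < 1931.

Since 1931 ≡ 3 (mod 4), a square root of 1474 is 1474^((1931+1)/4) = 1474^483 mod 1931.
Repeated squaring: 1474^2≡301, 1474^4≡1775, 1474^8≡1164, 1474^16≡1265, 1474^32≡1357, 1474^64≡1206, 1474^128≡393, 1474^256≡1900 (mod 1931).
1474^483 = 1474^(256+128+64+32+2+1) ≡ 205 (mod 1931).
Check: 205² = 42025 ≡ 1474 (mod 1931). The two roots are 205 and 1726.

205, 1726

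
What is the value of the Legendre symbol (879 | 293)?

0

First reduce: 879 ≡ 0 (mod 293).
Top reduces to 0: gcd > 1, so the symbol is 0.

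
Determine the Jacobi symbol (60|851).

Pull out 2^2: since 851 ≡ 3 (mod 8), (2/851) = -1, so (2/851)^2 = +1.
Reciprocity: 15 ≡ 3 and 851 ≡ 3 (mod 4), so (15/851) = −(851/15).
Reduce top mod 15: now compute (11/15).
Reciprocity: 11 ≡ 3 and 15 ≡ 3 (mod 4), so (11/15) = −(15/11).
Reduce top mod 11: now compute (4/11).
Pull out 2^2: since 11 ≡ 3 (mod 8), (2/11) = -1, so (2/11)^2 = +1.
Reached (1/11) = 1. Collecting the sign flips along the way, the symbol is +1.

1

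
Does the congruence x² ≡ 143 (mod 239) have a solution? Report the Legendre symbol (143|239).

Reciprocity: 143 ≡ 3 and 239 ≡ 3 (mod 4), so (143/239) = −(239/143).
Reduce top mod 143: now compute (96/143).
Pull out 2^5: since 143 ≡ 7 (mod 8), (2/143) = +1, so (2/143)^5 = +1.
Reciprocity: 3 ≡ 3 and 143 ≡ 3 (mod 4), so (3/143) = −(143/3).
Reduce top mod 3: now compute (2/3).
Pull out 2: since 3 ≡ 3 (mod 8), (2/3) = -1.
Reached (1/3) = 1. Collecting the sign flips along the way, the symbol is -1.

-1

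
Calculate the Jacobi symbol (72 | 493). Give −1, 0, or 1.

-1

Pull out 2^3: since 493 ≡ 5 (mod 8), (2/493) = -1, so (2/493)^3 = -1.
Reciprocity: 9 ≡ 1 and 493 ≡ 1 (mod 4), so (9/493) = +(493/9).
Reduce top mod 9: now compute (7/9).
Reciprocity: 7 ≡ 3 and 9 ≡ 1 (mod 4), so (7/9) = +(9/7).
Reduce top mod 7: now compute (2/7).
Pull out 2: since 7 ≡ 7 (mod 8), (2/7) = +1.
Reached (1/7) = 1. Collecting the sign flips along the way, the symbol is -1.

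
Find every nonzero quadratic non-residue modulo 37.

Square k = 1,…,18 (k and 37−k give the same square):
1²=1, 2²=4, 3²=9, 4²=16, 5²=25, 6²=36, 7²≡12, 8²≡27, 9²≡7, 10²≡26, 11²≡10, 12²≡33, 13²≡21, 14²≡11, 15²≡3, 16²≡34, 17²≡30, 18²≡28 (mod 37).
The residues are {1, 3, 4, 7, 9, 10, 11, 12, 16, 21, 25, 26, 27, 28, 30, 33, 34, 36}; the non-residues are the remaining 18 nonzero classes.

2, 5, 6, 8, 13, 14, 15, 17, 18, 19, 20, 22, 23, 24, 29, 31, 32, 35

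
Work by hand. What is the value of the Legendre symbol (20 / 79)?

Euler's criterion: (20/79) ≡ 20^39 (mod 79).
20^2 ≡ 5 (mod 79)
20^4 ≡ 25 (mod 79)
20^8 ≡ 72 (mod 79)
20^16 ≡ 49 (mod 79)
20^32 ≡ 31 (mod 79)
20^39 = 20^(32+4+2+1) ≡ 1 (mod 79).
Result is 1, so (20/79) = 1.

1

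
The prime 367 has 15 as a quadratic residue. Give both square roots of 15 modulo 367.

105, 262

Since 367 ≡ 3 (mod 4), a square root of 15 is 15^((367+1)/4) = 15^92 mod 367.
Repeated squaring: 15^2≡225, 15^4≡346, 15^8≡74, 15^16≡338, 15^32≡107, 15^64≡72 (mod 367).
15^92 = 15^(64+16+8+4) ≡ 105 (mod 367).
Check: 105² = 11025 ≡ 15 (mod 367). The two roots are 105 and 262.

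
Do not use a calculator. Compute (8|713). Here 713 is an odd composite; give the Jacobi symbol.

Pull out 2^3: since 713 ≡ 1 (mod 8), (2/713) = +1, so (2/713)^3 = +1.
Reached (1/713) = 1. Collecting the sign flips along the way, the symbol is +1.

1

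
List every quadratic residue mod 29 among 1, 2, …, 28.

Square k = 1,…,14 (k and 29−k give the same square):
1²=1, 2²=4, 3²=9, 4²=16, 5²=25, 6²≡7, 7²≡20, 8²≡6, 9²≡23, 10²≡13, 11²≡5, 12²≡28, 13²≡24, 14²≡22 (mod 29).
So the quadratic residues mod 29 are {1, 4, 5, 6, 7, 9, 13, 16, 20, 22, 23, 24, 25, 28}.

1,4,5,6,7,9,13,16,20,22,23,24,25,28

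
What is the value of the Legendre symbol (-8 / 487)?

-1

First reduce: -8 ≡ 479 (mod 487).
Reciprocity: 479 ≡ 3 and 487 ≡ 3 (mod 4), so (479/487) = −(487/479).
Reduce top mod 479: now compute (8/479).
Pull out 2^3: since 479 ≡ 7 (mod 8), (2/479) = +1, so (2/479)^3 = +1.
Reached (1/479) = 1. Collecting the sign flips along the way, the symbol is -1.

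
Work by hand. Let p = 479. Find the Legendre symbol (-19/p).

1

Euler's criterion: (-19/479) ≡ 460^239 (mod 479).
460^2 ≡ 361 (mod 479)
460^4 ≡ 33 (mod 479)
460^8 ≡ 131 (mod 479)
460^16 ≡ 396 (mod 479)
460^32 ≡ 183 (mod 479)
460^64 ≡ 438 (mod 479)
460^128 ≡ 244 (mod 479)
460^239 = 460^(128+64+32+8+4+2+1) ≡ 1 (mod 479).
Result is 1, so (-19/479) = 1.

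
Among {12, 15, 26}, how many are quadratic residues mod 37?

(12/37) = +1 → QR.
(15/37) = -1 → non-residue.
(26/37) = +1 → QR.
Total quadratic residues among the 3: 2.

2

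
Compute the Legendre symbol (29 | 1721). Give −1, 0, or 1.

Reciprocity: 29 ≡ 1 and 1721 ≡ 1 (mod 4), so (29/1721) = +(1721/29).
Reduce top mod 29: now compute (10/29).
Pull out 2: since 29 ≡ 5 (mod 8), (2/29) = -1.
Reciprocity: 5 ≡ 1 and 29 ≡ 1 (mod 4), so (5/29) = +(29/5).
Reduce top mod 5: now compute (4/5).
Pull out 2^2: since 5 ≡ 5 (mod 8), (2/5) = -1, so (2/5)^2 = +1.
Reached (1/5) = 1. Collecting the sign flips along the way, the symbol is -1.

-1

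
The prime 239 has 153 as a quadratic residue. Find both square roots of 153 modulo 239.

Since 239 ≡ 3 (mod 4), a square root of 153 is 153^((239+1)/4) = 153^60 mod 239.
Repeated squaring: 153^2≡226, 153^4≡169, 153^8≡120, 153^16≡60, 153^32≡15 (mod 239).
153^60 = 153^(32+16+8+4) ≡ 48 (mod 239).
Check: 48² = 2304 ≡ 153 (mod 239). The two roots are 48 and 191.

48, 191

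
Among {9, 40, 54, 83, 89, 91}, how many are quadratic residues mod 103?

(9/103) = +1 → QR.
(40/103) = -1 → non-residue.
(54/103) = -1 → non-residue.
(83/103) = +1 → QR.
(89/103) = -1 → non-residue.
(91/103) = +1 → QR.
Total quadratic residues among the 6: 3.

3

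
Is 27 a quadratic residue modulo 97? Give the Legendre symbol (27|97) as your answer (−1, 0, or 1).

1

Euler's criterion: (27/97) ≡ 27^48 (mod 97).
27^2 ≡ 50 (mod 97)
27^4 ≡ 75 (mod 97)
27^8 ≡ 96 (mod 97)
27^16 ≡ 1 (mod 97)
27^32 ≡ 1 (mod 97)
27^48 = 27^(32+16) ≡ 1 (mod 97).
Result is 1, so (27/97) = 1.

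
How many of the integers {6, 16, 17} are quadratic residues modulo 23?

2

(6/23) = +1 → QR.
(16/23) = +1 → QR.
(17/23) = -1 → non-residue.
Total quadratic residues among the 3: 2.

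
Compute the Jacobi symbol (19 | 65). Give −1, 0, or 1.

Reciprocity: 19 ≡ 3 and 65 ≡ 1 (mod 4), so (19/65) = +(65/19).
Reduce top mod 19: now compute (8/19).
Pull out 2^3: since 19 ≡ 3 (mod 8), (2/19) = -1, so (2/19)^3 = -1.
Reached (1/19) = 1. Collecting the sign flips along the way, the symbol is -1.

-1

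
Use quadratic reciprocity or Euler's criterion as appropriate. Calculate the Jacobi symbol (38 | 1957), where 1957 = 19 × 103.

Pull out 2: since 1957 ≡ 5 (mod 8), (2/1957) = -1.
Reciprocity: 19 ≡ 3 and 1957 ≡ 1 (mod 4), so (19/1957) = +(1957/19).
Reduce top mod 19: now compute (0/19).
Top reduces to 0: gcd > 1, so the symbol is 0.

0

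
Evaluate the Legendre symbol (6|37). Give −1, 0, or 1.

Euler's criterion: (6/37) ≡ 6^18 (mod 37).
6^2 ≡ 36 (mod 37)
6^4 ≡ 1 (mod 37)
6^8 ≡ 1 (mod 37)
6^16 ≡ 1 (mod 37)
6^18 = 6^(16+2) ≡ 36 (mod 37).
Result is 36 ≡ −1, so (6/37) = −1.

-1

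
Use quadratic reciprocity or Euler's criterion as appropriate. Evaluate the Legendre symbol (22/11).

0

First reduce: 22 ≡ 0 (mod 11).
Top reduces to 0: gcd > 1, so the symbol is 0.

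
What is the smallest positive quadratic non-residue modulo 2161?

(2/2161) = +1, so 2 is a residue.
(3/2161) = +1, so 3 is a residue.
(4/2161) = +1, so 4 is a residue.
(5/2161) = +1, so 5 is a residue.
(6/2161) = +1, so 6 is a residue.
(7/2161) = −1, so 7 is the smallest positive non-residue mod 2161.

7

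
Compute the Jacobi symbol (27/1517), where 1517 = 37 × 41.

-1

Reciprocity: 27 ≡ 3 and 1517 ≡ 1 (mod 4), so (27/1517) = +(1517/27).
Reduce top mod 27: now compute (5/27).
Reciprocity: 5 ≡ 1 and 27 ≡ 3 (mod 4), so (5/27) = +(27/5).
Reduce top mod 5: now compute (2/5).
Pull out 2: since 5 ≡ 5 (mod 8), (2/5) = -1.
Reached (1/5) = 1. Collecting the sign flips along the way, the symbol is -1.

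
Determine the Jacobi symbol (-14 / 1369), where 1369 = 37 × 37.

First reduce: -14 ≡ 1355 (mod 1369).
Reciprocity: 1355 ≡ 3 and 1369 ≡ 1 (mod 4), so (1355/1369) = +(1369/1355).
Reduce top mod 1355: now compute (14/1355).
Pull out 2: since 1355 ≡ 3 (mod 8), (2/1355) = -1.
Reciprocity: 7 ≡ 3 and 1355 ≡ 3 (mod 4), so (7/1355) = −(1355/7).
Reduce top mod 7: now compute (4/7).
Pull out 2^2: since 7 ≡ 7 (mod 8), (2/7) = +1, so (2/7)^2 = +1.
Reached (1/7) = 1. Collecting the sign flips along the way, the symbol is +1.

1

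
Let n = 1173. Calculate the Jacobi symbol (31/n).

Reciprocity: 31 ≡ 3 and 1173 ≡ 1 (mod 4), so (31/1173) = +(1173/31).
Reduce top mod 31: now compute (26/31).
Pull out 2: since 31 ≡ 7 (mod 8), (2/31) = +1.
Reciprocity: 13 ≡ 1 and 31 ≡ 3 (mod 4), so (13/31) = +(31/13).
Reduce top mod 13: now compute (5/13).
Reciprocity: 5 ≡ 1 and 13 ≡ 1 (mod 4), so (5/13) = +(13/5).
Reduce top mod 5: now compute (3/5).
Reciprocity: 3 ≡ 3 and 5 ≡ 1 (mod 4), so (3/5) = +(5/3).
Reduce top mod 3: now compute (2/3).
Pull out 2: since 3 ≡ 3 (mod 8), (2/3) = -1.
Reached (1/3) = 1. Collecting the sign flips along the way, the symbol is -1.

-1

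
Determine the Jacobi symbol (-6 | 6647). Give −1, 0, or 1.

-1

First reduce: -6 ≡ 6641 (mod 6647).
Reciprocity: 6641 ≡ 1 and 6647 ≡ 3 (mod 4), so (6641/6647) = +(6647/6641).
Reduce top mod 6641: now compute (6/6641).
Pull out 2: since 6641 ≡ 1 (mod 8), (2/6641) = +1.
Reciprocity: 3 ≡ 3 and 6641 ≡ 1 (mod 4), so (3/6641) = +(6641/3).
Reduce top mod 3: now compute (2/3).
Pull out 2: since 3 ≡ 3 (mod 8), (2/3) = -1.
Reached (1/3) = 1. Collecting the sign flips along the way, the symbol is -1.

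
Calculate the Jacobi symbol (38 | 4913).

1

Pull out 2: since 4913 ≡ 1 (mod 8), (2/4913) = +1.
Reciprocity: 19 ≡ 3 and 4913 ≡ 1 (mod 4), so (19/4913) = +(4913/19).
Reduce top mod 19: now compute (11/19).
Reciprocity: 11 ≡ 3 and 19 ≡ 3 (mod 4), so (11/19) = −(19/11).
Reduce top mod 11: now compute (8/11).
Pull out 2^3: since 11 ≡ 3 (mod 8), (2/11) = -1, so (2/11)^3 = -1.
Reached (1/11) = 1. Collecting the sign flips along the way, the symbol is +1.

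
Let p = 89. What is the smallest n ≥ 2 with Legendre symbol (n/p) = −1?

3

(2/89) = +1, so 2 is a residue.
(3/89) = −1, so 3 is the smallest positive non-residue mod 89.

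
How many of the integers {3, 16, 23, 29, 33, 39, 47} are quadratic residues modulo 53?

(3/53) = -1 → non-residue.
(16/53) = +1 → QR.
(23/53) = -1 → non-residue.
(29/53) = +1 → QR.
(33/53) = -1 → non-residue.
(39/53) = -1 → non-residue.
(47/53) = +1 → QR.
Total quadratic residues among the 7: 3.

3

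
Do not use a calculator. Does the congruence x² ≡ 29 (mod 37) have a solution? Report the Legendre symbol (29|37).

-1

Reciprocity: 29 ≡ 1 and 37 ≡ 1 (mod 4), so (29/37) = +(37/29).
Reduce top mod 29: now compute (8/29).
Pull out 2^3: since 29 ≡ 5 (mod 8), (2/29) = -1, so (2/29)^3 = -1.
Reached (1/29) = 1. Collecting the sign flips along the way, the symbol is -1.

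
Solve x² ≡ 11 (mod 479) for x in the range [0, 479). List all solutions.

58, 421

Since 479 ≡ 3 (mod 4), a square root of 11 is 11^((479+1)/4) = 11^120 mod 479.
Repeated squaring: 11^2≡121, 11^4≡271, 11^8≡154, 11^16≡245, 11^32≡150, 11^64≡466 (mod 479).
11^120 = 11^(64+32+16+8) ≡ 421 (mod 479).
Check: 421² = 177241 ≡ 11 (mod 479). The two roots are 58 and 421.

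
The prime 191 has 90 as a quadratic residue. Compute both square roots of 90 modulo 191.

Since 191 ≡ 3 (mod 4), a square root of 90 is 90^((191+1)/4) = 90^48 mod 191.
Repeated squaring: 90^2≡78, 90^4≡163, 90^8≡20, 90^16≡18, 90^32≡133 (mod 191).
90^48 = 90^(32+16) ≡ 102 (mod 191).
Check: 102² = 10404 ≡ 90 (mod 191). The two roots are 89 and 102.

89, 102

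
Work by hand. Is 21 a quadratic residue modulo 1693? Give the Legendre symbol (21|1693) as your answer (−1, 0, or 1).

-1

Reciprocity: 21 ≡ 1 and 1693 ≡ 1 (mod 4), so (21/1693) = +(1693/21).
Reduce top mod 21: now compute (13/21).
Reciprocity: 13 ≡ 1 and 21 ≡ 1 (mod 4), so (13/21) = +(21/13).
Reduce top mod 13: now compute (8/13).
Pull out 2^3: since 13 ≡ 5 (mod 8), (2/13) = -1, so (2/13)^3 = -1.
Reached (1/13) = 1. Collecting the sign flips along the way, the symbol is -1.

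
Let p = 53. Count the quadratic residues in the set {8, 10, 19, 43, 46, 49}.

(8/53) = -1 → non-residue.
(10/53) = +1 → QR.
(19/53) = -1 → non-residue.
(43/53) = +1 → QR.
(46/53) = +1 → QR.
(49/53) = +1 → QR.
Total quadratic residues among the 6: 4.

4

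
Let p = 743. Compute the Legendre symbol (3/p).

Reciprocity: 3 ≡ 3 and 743 ≡ 3 (mod 4), so (3/743) = −(743/3).
Reduce top mod 3: now compute (2/3).
Pull out 2: since 3 ≡ 3 (mod 8), (2/3) = -1.
Reached (1/3) = 1. Collecting the sign flips along the way, the symbol is +1.

1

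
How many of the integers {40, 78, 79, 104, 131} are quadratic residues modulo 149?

1

(40/149) = -1 → non-residue.
(78/149) = -1 → non-residue.
(79/149) = -1 → non-residue.
(104/149) = +1 → QR.
(131/149) = -1 → non-residue.
Total quadratic residues among the 5: 1.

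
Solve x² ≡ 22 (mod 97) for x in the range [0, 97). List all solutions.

33, 64

97 ≡ 1 (mod 4), so we find a root by search.
Trying successive values, 33² = 1089 ≡ 22 (mod 97). The other root is 97 − 33 = 64.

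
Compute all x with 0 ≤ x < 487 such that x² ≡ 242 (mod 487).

27, 460

Since 487 ≡ 3 (mod 4), a square root of 242 is 242^((487+1)/4) = 242^122 mod 487.
Repeated squaring: 242^2≡124, 242^4≡279, 242^8≡408, 242^16≡397, 242^32≡308, 242^64≡386 (mod 487).
242^122 = 242^(64+32+16+8+2) ≡ 460 (mod 487).
Check: 460² = 211600 ≡ 242 (mod 487). The two roots are 27 and 460.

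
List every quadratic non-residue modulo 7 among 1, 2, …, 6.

Square k = 1,…,3 (k and 7−k give the same square):
1²=1, 2²=4, 3²≡2 (mod 7).
The residues are {1, 2, 4}; the non-residues are the remaining 3 nonzero classes.

3, 5, 6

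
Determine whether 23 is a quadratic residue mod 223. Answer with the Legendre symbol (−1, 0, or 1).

-1

Euler's criterion: (23/223) ≡ 23^111 (mod 223).
23^2 ≡ 83 (mod 223)
23^4 ≡ 199 (mod 223)
23^8 ≡ 130 (mod 223)
23^16 ≡ 175 (mod 223)
23^32 ≡ 74 (mod 223)
23^64 ≡ 124 (mod 223)
23^111 = 23^(64+32+8+4+2+1) ≡ 222 (mod 223).
Result is 222 ≡ −1, so (23/223) = −1.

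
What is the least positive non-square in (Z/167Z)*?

(2/167) = +1, so 2 is a residue.
(3/167) = +1, so 3 is a residue.
(4/167) = +1, so 4 is a residue.
(5/167) = −1, so 5 is the smallest positive non-residue mod 167.

5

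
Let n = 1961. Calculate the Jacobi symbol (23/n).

Reciprocity: 23 ≡ 3 and 1961 ≡ 1 (mod 4), so (23/1961) = +(1961/23).
Reduce top mod 23: now compute (6/23).
Pull out 2: since 23 ≡ 7 (mod 8), (2/23) = +1.
Reciprocity: 3 ≡ 3 and 23 ≡ 3 (mod 4), so (3/23) = −(23/3).
Reduce top mod 3: now compute (2/3).
Pull out 2: since 3 ≡ 3 (mod 8), (2/3) = -1.
Reached (1/3) = 1. Collecting the sign flips along the way, the symbol is +1.

1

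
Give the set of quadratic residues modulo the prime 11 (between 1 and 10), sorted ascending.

Square k = 1,…,5 (k and 11−k give the same square):
1²=1, 2²=4, 3²=9, 4²≡5, 5²≡3 (mod 11).
So the quadratic residues mod 11 are {1, 3, 4, 5, 9}.

1 3 4 5 9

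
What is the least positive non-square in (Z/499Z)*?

(2/499) = −1, so 2 is the smallest positive non-residue mod 499.

2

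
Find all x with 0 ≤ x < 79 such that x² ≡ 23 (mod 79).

24, 55

Since 79 ≡ 3 (mod 4), a square root of 23 is 23^((79+1)/4) = 23^20 mod 79.
Repeated squaring: 23^2≡55, 23^4≡23, 23^8≡55, 23^16≡23 (mod 79).
23^20 = 23^(16+4) ≡ 55 (mod 79).
Check: 55² = 3025 ≡ 23 (mod 79). The two roots are 24 and 55.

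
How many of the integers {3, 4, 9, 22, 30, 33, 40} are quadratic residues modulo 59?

(3/59) = +1 → QR.
(4/59) = +1 → QR.
(9/59) = +1 → QR.
(22/59) = +1 → QR.
(30/59) = -1 → non-residue.
(33/59) = -1 → non-residue.
(40/59) = -1 → non-residue.
Total quadratic residues among the 7: 4.

4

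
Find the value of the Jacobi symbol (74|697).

-1

Pull out 2: since 697 ≡ 1 (mod 8), (2/697) = +1.
Reciprocity: 37 ≡ 1 and 697 ≡ 1 (mod 4), so (37/697) = +(697/37).
Reduce top mod 37: now compute (31/37).
Reciprocity: 31 ≡ 3 and 37 ≡ 1 (mod 4), so (31/37) = +(37/31).
Reduce top mod 31: now compute (6/31).
Pull out 2: since 31 ≡ 7 (mod 8), (2/31) = +1.
Reciprocity: 3 ≡ 3 and 31 ≡ 3 (mod 4), so (3/31) = −(31/3).
Reduce top mod 3: now compute (1/3).
Reached (1/3) = 1. Collecting the sign flips along the way, the symbol is -1.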